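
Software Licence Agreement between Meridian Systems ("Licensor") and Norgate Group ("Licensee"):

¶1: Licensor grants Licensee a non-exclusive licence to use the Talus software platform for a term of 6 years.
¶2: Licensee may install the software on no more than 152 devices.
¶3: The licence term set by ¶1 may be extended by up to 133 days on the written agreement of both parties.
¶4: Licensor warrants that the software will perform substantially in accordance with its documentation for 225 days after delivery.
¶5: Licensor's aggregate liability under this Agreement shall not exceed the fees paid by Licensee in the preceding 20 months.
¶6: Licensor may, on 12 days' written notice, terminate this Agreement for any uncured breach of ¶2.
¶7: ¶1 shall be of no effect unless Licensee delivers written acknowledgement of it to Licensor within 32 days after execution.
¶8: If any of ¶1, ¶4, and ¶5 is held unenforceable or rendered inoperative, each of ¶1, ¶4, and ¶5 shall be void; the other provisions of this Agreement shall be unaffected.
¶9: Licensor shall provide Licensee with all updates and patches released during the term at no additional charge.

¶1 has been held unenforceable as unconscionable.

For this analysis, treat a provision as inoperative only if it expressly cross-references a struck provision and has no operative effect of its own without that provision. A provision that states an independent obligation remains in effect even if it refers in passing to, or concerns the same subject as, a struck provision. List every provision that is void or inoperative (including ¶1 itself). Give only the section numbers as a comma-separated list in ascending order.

1, 3, 4, 5, 7

¶1 is struck. ¶3 does nothing except set the extension of the licence term by reference to ¶1; with ¶1 gone it has no independent effect and is inoperative. ¶7 merely fixes the acknowledgement condition for ¶1; with ¶1 gone it has nothing to operate on and falls away. ¶8 declares ¶1, ¶4, and ¶5 mutually dependent; since one of them has fallen, all of them are of no effect. That brings down ¶4 and ¶5 as well. The remainder continues in force under ¶8. The provisions still in force are ¶2, ¶6, ¶8, and ¶9.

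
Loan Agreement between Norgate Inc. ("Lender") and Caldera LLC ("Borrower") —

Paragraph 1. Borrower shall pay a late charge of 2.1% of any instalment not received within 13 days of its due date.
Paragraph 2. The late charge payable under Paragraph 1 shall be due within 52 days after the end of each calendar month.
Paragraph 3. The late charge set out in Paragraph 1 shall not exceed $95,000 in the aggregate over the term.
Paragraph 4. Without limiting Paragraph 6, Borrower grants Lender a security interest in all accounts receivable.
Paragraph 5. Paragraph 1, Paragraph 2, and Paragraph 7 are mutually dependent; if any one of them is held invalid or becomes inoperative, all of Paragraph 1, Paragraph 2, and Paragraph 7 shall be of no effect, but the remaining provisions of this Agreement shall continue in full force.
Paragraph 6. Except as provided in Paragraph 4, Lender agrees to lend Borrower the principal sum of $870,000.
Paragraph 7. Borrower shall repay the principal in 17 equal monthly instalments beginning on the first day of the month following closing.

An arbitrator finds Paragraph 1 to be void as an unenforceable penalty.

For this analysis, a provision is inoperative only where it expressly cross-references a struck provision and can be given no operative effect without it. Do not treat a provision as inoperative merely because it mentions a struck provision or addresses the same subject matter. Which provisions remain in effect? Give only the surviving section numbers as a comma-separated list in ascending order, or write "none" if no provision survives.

Paragraph 1 is struck. Paragraph 2 operates only by reference to Paragraph 1, so it falls with Paragraph 1. Paragraph 3 has no operative effect of its own apart from Paragraph 1 and is therefore inoperative. Paragraph 5 declares Paragraph 1, Paragraph 2, and Paragraph 7 mutually dependent; since one of them has fallen, all of them are of no effect. That brings down Paragraph 7 as well. The remainder continues in force under Paragraph 5. The provisions still in force are Paragraph 4, Paragraph 5, and Paragraph 6.

4, 5, 6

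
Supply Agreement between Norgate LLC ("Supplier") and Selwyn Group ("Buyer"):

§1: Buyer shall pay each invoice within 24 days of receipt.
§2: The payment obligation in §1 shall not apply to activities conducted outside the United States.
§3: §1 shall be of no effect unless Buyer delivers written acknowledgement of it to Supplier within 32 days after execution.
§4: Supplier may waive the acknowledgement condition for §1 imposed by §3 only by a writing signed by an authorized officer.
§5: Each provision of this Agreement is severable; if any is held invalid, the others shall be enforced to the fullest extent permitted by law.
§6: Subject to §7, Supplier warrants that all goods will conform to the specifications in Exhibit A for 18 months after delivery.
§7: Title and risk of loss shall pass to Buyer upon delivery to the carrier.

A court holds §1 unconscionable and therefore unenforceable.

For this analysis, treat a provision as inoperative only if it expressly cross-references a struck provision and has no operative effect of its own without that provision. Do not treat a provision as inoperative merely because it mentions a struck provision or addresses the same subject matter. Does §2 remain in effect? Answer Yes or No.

No

§1 is struck. §2 operates only by reference to §1, so it falls with §1. §3 has no operative effect of its own apart from §1 and is therefore inoperative. §4 operates only by reference to §3, so it falls with §3. §5 is a severability clause and preserves every provision that can still be given independent effect. That leaves §5, §6, and §7 in effect. §2 is among the inoperative provisions, so the answer is no.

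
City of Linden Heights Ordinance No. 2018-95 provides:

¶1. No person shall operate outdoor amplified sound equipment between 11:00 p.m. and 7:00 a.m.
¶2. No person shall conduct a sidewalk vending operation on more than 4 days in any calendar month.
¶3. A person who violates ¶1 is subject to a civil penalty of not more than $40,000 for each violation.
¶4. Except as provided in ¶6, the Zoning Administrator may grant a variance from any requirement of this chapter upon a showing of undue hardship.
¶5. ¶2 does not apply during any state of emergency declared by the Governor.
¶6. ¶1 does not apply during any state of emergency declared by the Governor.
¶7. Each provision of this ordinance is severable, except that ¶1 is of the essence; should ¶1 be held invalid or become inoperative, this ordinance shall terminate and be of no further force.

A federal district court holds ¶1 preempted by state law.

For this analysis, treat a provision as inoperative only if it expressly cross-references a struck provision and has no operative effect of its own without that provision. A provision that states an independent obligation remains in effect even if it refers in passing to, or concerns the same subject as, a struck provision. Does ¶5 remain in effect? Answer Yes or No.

¶1 is struck. ¶3 has no operative effect of its own apart from ¶1 and is therefore inoperative. ¶6 merely fixes the emergency suspension of ¶1; with ¶1 gone it has nothing to operate on and falls away. ¶7 makes ¶1 an essential term, and ¶1 is the provision held invalid; under ¶7, the entire ordinance is therefore void. No provision of the ordinance survives. ¶5 is among the inoperative provisions, so the answer is no.

No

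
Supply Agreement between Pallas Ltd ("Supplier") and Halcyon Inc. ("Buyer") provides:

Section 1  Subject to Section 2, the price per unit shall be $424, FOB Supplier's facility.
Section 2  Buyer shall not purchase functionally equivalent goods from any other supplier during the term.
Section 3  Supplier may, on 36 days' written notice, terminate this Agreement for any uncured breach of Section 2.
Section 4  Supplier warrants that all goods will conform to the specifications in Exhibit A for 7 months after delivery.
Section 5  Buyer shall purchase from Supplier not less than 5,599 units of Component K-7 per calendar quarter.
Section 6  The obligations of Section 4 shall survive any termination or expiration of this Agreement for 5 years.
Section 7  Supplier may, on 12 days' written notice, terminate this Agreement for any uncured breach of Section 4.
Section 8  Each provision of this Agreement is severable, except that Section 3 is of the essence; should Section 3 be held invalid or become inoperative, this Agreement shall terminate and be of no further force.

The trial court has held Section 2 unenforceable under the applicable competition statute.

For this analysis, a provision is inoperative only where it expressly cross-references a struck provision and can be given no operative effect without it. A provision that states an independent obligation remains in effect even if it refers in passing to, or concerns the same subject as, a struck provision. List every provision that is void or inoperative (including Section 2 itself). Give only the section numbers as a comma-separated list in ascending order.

1, 2, 3, 4, 5, 6, 7, 8

Section 2 is struck. Section 3 operates only by reference to Section 2, so it falls with Section 2. Section 8 makes Section 3 an essential term, and Section 3 has been rendered inoperative by the cascade; under Section 8, the entire Agreement is therefore void. No provision of the Agreement survives.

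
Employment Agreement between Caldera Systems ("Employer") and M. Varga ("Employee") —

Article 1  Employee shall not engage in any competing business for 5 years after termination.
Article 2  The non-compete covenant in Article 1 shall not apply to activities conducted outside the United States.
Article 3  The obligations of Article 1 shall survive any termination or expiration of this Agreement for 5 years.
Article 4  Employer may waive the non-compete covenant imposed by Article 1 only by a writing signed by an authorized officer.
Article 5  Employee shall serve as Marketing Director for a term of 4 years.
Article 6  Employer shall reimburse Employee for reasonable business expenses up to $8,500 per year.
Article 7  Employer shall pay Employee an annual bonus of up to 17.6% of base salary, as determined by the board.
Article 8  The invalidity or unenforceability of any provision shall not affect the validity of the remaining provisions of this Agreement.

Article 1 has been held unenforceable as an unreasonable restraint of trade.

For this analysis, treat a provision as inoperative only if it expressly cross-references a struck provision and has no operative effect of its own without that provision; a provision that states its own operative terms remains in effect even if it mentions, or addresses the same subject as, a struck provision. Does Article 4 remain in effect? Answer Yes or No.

No

Article 1 is struck. Article 2 operates only by reference to Article 1, so it falls with Article 1. Article 3 merely fixes the survival period for Article 1; with Article 1 gone it has nothing to operate on and falls away. Article 4 merely fixes the waiver condition for Article 1; with Article 1 gone it has nothing to operate on and falls away. Under the severability clause in Article 8, the remaining provisions continue in force. Article 5, Article 6, Article 7, and Article 8 remain in effect. Article 4 is among the inoperative provisions, so the answer is no.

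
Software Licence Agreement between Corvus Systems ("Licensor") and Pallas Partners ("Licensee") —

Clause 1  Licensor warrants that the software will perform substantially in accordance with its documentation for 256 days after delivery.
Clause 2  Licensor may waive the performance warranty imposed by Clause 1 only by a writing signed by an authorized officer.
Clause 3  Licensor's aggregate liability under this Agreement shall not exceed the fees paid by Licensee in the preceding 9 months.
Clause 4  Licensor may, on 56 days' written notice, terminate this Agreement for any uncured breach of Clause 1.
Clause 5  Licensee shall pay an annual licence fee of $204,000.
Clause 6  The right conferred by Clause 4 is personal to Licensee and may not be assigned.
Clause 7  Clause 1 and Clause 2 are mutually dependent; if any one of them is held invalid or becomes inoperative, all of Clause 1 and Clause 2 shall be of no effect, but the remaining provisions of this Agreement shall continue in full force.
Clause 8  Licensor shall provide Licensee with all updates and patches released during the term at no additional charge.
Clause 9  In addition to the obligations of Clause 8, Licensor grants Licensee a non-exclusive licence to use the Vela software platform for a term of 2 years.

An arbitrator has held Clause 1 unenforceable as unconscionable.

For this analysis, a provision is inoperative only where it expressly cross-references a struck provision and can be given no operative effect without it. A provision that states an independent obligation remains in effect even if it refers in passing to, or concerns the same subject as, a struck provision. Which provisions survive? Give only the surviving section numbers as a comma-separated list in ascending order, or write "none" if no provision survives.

3, 5, 7, 8, 9

Clause 1 is struck. The only function of Clause 2 is the waiver condition for Clause 1, so it cannot stand once Clause 1 is removed. Clause 4 operates only by reference to Clause 1, so it falls with Clause 1. Clause 6 operates only by reference to Clause 4, so it falls with Clause 4. Clause 7 declares Clause 1 and Clause 2 mutually dependent; since one of them has fallen, all of them are of no effect. The remainder continues in force under Clause 7. The provisions still in force are Clause 3, Clause 5, Clause 7, Clause 8, and Clause 9.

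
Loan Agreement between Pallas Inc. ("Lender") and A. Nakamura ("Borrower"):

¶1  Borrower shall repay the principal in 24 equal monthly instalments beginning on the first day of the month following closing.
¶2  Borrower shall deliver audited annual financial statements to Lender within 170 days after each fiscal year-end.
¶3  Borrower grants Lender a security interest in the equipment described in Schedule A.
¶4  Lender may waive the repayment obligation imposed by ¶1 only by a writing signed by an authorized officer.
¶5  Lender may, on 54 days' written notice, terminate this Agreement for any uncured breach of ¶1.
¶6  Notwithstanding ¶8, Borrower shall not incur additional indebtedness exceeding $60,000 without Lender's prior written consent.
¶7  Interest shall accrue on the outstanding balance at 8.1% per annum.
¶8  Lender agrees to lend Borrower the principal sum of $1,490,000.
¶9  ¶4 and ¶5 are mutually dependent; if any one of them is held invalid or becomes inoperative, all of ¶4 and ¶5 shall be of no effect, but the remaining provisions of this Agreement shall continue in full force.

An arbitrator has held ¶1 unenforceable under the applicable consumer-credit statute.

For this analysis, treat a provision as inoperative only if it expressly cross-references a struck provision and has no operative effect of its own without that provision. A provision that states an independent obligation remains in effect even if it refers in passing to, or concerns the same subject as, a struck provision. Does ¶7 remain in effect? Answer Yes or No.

Yes

¶1 is struck. The only function of ¶4 is the waiver condition for ¶1, so it cannot stand once ¶1 is removed. The only function of ¶5 is the termination right for breach of ¶1, so it cannot stand once ¶1 is removed. ¶9 declares ¶4 and ¶5 mutually dependent; since one of them has fallen, all of them are of no effect. The remainder continues in force under ¶9. That leaves ¶2, ¶3, ¶6, ¶7, ¶8, and ¶9 in effect. ¶7 is among the surviving provisions, so the answer is yes.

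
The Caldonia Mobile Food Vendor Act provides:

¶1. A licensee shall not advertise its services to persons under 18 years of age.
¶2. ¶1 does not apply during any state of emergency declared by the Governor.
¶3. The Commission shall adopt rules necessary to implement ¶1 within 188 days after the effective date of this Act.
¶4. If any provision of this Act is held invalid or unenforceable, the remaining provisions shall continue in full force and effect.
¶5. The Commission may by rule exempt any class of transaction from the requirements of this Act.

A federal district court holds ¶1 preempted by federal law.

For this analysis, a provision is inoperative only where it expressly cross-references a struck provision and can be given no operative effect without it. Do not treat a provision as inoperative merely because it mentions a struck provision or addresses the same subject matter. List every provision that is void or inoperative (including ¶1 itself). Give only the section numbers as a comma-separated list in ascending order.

¶1 is struck. ¶2 merely fixes the emergency suspension of ¶1; with ¶1 gone it has nothing to operate on and falls away. ¶3 merely fixes the rulemaking mandate for ¶1; with ¶1 gone it has nothing to operate on and falls away. ¶4 is a severability clause and preserves every provision that can still be given independent effect. ¶4 and ¶5 remain in effect.

1, 2, 3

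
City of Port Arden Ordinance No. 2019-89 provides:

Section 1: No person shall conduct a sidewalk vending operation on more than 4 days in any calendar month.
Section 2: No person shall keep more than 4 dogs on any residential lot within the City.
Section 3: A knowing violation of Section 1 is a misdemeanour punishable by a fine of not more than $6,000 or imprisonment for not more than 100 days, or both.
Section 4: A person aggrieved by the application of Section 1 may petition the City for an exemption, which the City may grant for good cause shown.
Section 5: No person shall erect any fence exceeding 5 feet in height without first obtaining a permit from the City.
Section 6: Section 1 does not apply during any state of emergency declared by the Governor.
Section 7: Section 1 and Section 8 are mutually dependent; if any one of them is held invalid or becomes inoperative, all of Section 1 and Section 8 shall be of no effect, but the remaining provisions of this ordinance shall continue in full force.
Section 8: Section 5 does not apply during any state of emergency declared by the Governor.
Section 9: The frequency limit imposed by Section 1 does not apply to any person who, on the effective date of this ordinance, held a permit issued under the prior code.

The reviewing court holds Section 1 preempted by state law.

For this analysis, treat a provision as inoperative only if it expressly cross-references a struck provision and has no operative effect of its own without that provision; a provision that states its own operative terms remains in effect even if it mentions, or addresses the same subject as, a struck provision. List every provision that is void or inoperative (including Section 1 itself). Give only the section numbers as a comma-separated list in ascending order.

1, 3, 4, 6, 8, 9

Section 1 is struck. Section 3 operates only by reference to Section 1, so it falls with Section 1. Section 4 operates only by reference to Section 1, so it falls with Section 1. The only function of Section 6 is the emergency suspension of Section 1, so it cannot stand once Section 1 is removed. Section 9 merely fixes the grandfather exemption from Section 1; with Section 1 gone it has nothing to operate on and falls away. Section 7 declares Section 1 and Section 8 mutually dependent; since one of them has fallen, all of them are of no effect. That brings down Section 8 as well. The remainder continues in force under Section 7. Section 2, Section 5, and Section 7 remain in effect.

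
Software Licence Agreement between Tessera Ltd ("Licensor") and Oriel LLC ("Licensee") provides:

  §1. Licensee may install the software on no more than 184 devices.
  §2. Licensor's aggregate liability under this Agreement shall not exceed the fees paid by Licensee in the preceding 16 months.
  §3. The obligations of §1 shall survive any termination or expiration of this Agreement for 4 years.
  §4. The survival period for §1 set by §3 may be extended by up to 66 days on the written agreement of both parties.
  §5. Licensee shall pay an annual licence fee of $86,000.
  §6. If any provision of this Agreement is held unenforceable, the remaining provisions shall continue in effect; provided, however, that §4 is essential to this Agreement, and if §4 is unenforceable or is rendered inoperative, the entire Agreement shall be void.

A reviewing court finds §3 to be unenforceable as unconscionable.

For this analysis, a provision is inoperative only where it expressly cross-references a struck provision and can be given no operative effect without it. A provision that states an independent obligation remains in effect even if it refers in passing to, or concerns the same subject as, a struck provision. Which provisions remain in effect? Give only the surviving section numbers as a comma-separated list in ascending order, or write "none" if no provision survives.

none

§3 is struck. The whole of §4 is the extension of the survival period for §1, defined by reference to §3, so §4 cannot stand once §3 is removed. §6 makes §4 an essential term, and §4 has been rendered inoperative by the cascade; under §6, the entire Agreement is therefore void. No provision of the Agreement survives.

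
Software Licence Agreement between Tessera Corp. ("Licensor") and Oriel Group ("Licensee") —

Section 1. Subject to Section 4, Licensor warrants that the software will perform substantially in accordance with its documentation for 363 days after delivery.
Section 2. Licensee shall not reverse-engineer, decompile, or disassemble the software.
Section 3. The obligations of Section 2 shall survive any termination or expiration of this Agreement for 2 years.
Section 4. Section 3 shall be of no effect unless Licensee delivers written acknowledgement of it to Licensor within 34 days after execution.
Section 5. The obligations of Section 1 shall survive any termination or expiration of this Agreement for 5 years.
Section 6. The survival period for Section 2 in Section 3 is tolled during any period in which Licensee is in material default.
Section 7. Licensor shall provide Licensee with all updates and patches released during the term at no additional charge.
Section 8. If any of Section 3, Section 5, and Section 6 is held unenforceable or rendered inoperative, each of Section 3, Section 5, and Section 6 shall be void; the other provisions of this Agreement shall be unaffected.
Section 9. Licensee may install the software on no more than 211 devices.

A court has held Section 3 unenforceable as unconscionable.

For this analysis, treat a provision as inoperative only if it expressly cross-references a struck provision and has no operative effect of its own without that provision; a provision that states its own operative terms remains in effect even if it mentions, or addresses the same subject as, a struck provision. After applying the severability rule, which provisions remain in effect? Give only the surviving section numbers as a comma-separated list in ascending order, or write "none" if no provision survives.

1, 2, 7, 8, 9

Section 3 is struck. Section 4 operates only by reference to Section 3, so it falls with Section 3. Section 6 has no operative effect of its own apart from Section 3 and is therefore inoperative. Section 1 mentions Section 4 but its own obligation stands independently of Section 4, so Section 1 is not affected. Section 8 declares Section 3, Section 5, and Section 6 mutually dependent; since one of them has fallen, all of them are of no effect. That brings down Section 5 as well. The remainder continues in force under Section 8. That leaves Section 1, Section 2, Section 7, Section 8, and Section 9 in effect.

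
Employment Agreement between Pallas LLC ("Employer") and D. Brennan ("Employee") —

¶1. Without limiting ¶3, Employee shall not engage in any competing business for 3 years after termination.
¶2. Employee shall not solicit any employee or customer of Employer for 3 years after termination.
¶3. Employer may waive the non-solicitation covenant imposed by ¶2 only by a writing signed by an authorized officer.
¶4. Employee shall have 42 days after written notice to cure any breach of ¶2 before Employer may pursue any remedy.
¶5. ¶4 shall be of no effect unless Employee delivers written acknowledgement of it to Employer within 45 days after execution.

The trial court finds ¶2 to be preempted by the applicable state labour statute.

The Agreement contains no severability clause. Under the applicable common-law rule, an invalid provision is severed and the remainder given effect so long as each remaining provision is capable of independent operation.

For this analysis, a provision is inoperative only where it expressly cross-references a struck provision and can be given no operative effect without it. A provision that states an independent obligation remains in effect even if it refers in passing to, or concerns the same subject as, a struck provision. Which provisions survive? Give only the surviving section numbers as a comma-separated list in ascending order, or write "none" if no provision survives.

¶2 is struck. ¶3 has no operative effect of its own apart from ¶2 and is therefore inoperative. ¶4 has no operative effect of its own apart from ¶2 and is therefore inoperative. ¶5 merely fixes the acknowledgement condition for ¶4; with ¶4 gone it has nothing to operate on and falls away. ¶1 mentions ¶3 but its own obligation stands independently of ¶3, so ¶1 is not affected. Under the stated default rule, only provisions that cannot operate independently fall away; the rest are enforced. Only ¶1 remains in effect.

1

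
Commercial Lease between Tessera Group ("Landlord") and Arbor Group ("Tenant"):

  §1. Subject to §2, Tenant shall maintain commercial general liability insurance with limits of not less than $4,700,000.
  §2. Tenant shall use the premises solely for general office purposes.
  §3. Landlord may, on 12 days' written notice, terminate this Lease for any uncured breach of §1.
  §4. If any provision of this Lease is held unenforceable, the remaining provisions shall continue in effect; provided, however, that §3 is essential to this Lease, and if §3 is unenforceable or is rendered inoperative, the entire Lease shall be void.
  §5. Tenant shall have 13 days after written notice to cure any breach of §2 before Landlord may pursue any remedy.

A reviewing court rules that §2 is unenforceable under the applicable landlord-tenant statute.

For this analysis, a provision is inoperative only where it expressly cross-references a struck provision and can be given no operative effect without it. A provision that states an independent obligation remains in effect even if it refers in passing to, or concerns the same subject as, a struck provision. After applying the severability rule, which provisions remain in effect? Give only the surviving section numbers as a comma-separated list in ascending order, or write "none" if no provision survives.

1, 3, 4

§2 is struck. §5 merely fixes the cure period for breach of §2; with §2 gone it has nothing to operate on and falls away. Although §1 refers to §2, its operative terms do not depend on §2, so it remains in effect. §4 makes §3 an essential term, but §3 is unaffected, so the severability proviso in §4 preserves the remaining provisions. That leaves §1, §3, and §4 in effect.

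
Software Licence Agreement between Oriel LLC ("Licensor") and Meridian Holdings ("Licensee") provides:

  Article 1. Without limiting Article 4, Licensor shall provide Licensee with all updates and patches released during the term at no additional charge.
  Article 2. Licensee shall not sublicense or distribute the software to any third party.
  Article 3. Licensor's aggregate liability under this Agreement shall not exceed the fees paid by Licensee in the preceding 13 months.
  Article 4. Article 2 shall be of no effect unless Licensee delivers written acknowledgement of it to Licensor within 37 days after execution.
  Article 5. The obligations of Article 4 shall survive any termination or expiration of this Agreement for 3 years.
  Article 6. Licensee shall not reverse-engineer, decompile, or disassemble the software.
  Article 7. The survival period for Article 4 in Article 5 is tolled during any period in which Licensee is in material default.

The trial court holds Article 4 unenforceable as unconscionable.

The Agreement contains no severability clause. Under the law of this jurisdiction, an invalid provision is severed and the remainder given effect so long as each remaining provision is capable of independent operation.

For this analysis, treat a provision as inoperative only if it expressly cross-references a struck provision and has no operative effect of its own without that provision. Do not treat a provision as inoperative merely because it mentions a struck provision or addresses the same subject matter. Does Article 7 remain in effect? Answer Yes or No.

Article 4 is struck. The only function of Article 5 is the survival period for Article 4, so it cannot stand once Article 4 is removed. Article 7 operates only by reference to Article 5, so it falls with Article 5. Article 1 mentions Article 4 but its own obligation stands independently of Article 4, so Article 1 is not affected. With no severability clause, the stated default rule severs what cannot stand and enforces each remaining provision that can operate on its own. The provisions still in force are Article 1, Article 2, Article 3, and Article 6. Article 7 is among the inoperative provisions, so the answer is no.

No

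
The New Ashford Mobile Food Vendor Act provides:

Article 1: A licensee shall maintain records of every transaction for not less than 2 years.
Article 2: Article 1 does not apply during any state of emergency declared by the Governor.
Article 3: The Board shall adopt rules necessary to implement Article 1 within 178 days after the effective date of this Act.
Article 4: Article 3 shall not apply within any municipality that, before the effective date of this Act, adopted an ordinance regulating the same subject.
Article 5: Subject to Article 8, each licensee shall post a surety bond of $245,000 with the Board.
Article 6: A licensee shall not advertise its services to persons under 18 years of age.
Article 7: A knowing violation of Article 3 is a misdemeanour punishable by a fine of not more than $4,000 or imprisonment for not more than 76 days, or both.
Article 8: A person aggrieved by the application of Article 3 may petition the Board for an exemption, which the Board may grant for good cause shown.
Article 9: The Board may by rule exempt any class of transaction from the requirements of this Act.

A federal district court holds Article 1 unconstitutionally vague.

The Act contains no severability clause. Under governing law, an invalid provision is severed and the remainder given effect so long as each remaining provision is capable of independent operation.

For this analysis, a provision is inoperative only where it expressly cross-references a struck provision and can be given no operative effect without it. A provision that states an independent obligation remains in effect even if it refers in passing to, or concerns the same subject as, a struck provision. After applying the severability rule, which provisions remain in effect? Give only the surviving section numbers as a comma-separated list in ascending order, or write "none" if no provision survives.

5, 6, 9

Article 1 is struck. Article 2 merely fixes the emergency suspension of Article 1; with Article 1 gone it has nothing to operate on and falls away. The only function of Article 3 is the rulemaking mandate for Article 1, so it cannot stand once Article 1 is removed. Article 4 merely fixes the local-preemption carve-out from Article 3; with Article 3 gone it has nothing to operate on and falls away. The only function of Article 7 is the criminal penalty for violating Article 3, so it cannot stand once Article 3 is removed. Article 8 has no operative effect of its own apart from Article 3 and is therefore inoperative. Although Article 5 refers to Article 8, its operative terms do not depend on Article 8, so it remains in effect. With no severability clause, the stated default rule severs what cannot stand and enforces each remaining provision that can operate on its own. The provisions still in force are Article 5, Article 6, and Article 9.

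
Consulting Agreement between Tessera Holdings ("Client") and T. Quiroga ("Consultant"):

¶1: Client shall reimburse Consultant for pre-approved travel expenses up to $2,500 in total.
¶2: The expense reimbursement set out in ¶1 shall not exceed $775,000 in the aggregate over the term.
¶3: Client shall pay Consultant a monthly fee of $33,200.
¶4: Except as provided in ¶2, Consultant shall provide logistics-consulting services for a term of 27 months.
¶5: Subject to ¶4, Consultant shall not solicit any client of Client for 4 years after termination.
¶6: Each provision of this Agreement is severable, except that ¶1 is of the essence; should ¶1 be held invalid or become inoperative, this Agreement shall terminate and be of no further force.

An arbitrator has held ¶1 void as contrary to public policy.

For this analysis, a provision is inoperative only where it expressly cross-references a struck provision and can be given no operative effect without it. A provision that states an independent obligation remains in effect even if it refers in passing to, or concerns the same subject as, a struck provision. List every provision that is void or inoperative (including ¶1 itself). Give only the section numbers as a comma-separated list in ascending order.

¶1 is struck. ¶2 has no operative effect of its own apart from ¶1 and is therefore inoperative. ¶6 makes ¶1 an essential term, and ¶1 is the provision held invalid; under ¶6, the entire Agreement is therefore void. No provision of the Agreement survives.

1, 2, 3, 4, 5, 6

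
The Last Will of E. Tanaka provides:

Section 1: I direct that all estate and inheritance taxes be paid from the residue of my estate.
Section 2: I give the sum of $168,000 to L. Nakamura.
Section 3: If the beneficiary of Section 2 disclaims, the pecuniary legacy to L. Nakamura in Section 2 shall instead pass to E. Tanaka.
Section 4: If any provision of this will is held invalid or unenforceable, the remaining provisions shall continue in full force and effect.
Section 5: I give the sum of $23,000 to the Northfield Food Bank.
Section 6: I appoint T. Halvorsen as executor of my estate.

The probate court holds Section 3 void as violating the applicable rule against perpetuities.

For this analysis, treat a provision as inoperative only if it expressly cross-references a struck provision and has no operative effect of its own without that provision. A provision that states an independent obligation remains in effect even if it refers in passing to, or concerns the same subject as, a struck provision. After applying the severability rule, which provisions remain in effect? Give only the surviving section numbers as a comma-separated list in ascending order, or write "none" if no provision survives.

1, 2, 4, 5, 6

Section 3 is struck. Nothing else in the will is defined by reference to Section 3. Under the severability clause in Section 4, the remaining provisions continue in force. Section 1, Section 2, Section 4, Section 5, and Section 6 remain in effect.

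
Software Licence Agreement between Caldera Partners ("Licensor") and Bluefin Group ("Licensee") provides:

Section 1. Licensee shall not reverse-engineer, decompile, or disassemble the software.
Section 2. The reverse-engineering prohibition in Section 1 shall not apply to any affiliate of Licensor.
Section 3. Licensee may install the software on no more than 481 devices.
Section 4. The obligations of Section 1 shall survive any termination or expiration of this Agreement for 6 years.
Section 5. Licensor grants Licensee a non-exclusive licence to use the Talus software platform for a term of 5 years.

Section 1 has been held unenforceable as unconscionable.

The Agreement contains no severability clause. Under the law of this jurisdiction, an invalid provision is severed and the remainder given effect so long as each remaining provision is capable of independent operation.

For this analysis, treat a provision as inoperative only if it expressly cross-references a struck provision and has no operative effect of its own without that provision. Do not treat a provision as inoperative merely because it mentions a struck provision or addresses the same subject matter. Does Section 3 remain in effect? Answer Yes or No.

Section 1 is struck. Section 2 has no operative effect of its own apart from Section 1 and is therefore inoperative. Section 4 has no operative effect of its own apart from Section 1 and is therefore inoperative. With no severability clause, the stated default rule severs what cannot stand and enforces each remaining provision that can operate on its own. The provisions still in force are Section 3 and Section 5. Section 3 is among the surviving provisions, so the answer is yes.

Yes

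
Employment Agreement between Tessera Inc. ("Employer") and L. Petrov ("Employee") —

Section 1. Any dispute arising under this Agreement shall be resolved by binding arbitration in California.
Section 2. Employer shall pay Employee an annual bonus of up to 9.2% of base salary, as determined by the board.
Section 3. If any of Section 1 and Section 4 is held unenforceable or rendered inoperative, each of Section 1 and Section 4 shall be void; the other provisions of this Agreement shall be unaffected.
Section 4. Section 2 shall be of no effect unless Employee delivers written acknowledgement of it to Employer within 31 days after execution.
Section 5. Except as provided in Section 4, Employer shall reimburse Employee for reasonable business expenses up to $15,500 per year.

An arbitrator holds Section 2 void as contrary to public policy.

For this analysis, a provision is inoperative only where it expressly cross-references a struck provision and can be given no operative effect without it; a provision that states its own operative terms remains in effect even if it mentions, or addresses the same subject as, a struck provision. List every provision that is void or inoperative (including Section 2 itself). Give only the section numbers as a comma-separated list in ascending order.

Section 2 is struck. The only function of Section 4 is the acknowledgement condition for Section 2, so it cannot stand once Section 2 is removed. Section 5 mentions Section 4 but its own obligation stands independently of Section 4, so Section 5 is not affected. Section 3 declares Section 1 and Section 4 mutually dependent; since one of them has fallen, all of them are of no effect. That brings down Section 1 as well. The remainder continues in force under Section 3. The provisions still in force are Section 3 and Section 5.

1, 2, 4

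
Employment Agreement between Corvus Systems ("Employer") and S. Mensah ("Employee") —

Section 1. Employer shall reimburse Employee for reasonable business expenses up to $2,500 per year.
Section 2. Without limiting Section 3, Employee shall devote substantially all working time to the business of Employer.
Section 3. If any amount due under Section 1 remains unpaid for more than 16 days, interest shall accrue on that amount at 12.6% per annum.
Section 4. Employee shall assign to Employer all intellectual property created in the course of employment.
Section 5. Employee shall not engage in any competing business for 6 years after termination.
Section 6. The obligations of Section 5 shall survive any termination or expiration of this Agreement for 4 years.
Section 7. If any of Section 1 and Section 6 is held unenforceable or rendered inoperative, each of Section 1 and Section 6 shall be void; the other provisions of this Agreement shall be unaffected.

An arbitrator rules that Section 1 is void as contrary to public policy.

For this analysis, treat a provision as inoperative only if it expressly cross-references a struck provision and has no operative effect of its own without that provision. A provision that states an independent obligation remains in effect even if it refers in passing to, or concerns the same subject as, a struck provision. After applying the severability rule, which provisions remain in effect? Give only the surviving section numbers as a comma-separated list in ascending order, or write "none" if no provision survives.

Section 1 is struck. Section 3 does nothing except set the default interest on the expense-reimbursement cap by reference to Section 1; with Section 1 gone it has no independent effect and is inoperative. Although Section 2 refers to Section 3, its operative terms do not depend on Section 3, so it remains in effect. Section 7 declares Section 1 and Section 6 mutually dependent; since one of them has fallen, all of them are of no effect. That brings down Section 6 as well. The remainder continues in force under Section 7. The provisions still in force are Section 2, Section 4, Section 5, and Section 7.

2, 4, 5, 7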